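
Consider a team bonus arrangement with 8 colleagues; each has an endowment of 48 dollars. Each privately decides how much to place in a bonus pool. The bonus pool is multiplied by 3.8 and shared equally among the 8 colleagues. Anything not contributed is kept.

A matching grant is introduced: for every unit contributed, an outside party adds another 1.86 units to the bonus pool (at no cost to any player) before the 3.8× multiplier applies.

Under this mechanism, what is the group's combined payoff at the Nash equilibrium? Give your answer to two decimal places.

The effective private return per unit is now 3.8 × 2.86 / 8 = 1.3585 > 1, so every player's dominant strategy flips to full contribution.
At the Nash equilibrium everyone contributes 48. Group total payoff = 3.8 × 2.86 × 384 = 4173.31.

4173.31 dollars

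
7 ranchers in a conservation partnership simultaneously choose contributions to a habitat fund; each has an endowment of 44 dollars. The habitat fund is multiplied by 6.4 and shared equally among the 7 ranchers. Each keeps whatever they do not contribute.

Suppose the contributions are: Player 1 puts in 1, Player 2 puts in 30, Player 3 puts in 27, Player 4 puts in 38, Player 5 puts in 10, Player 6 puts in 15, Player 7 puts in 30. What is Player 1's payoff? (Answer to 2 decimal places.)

Total contributed: 1 + 30 + 27 + 38 + 10 + 15 + 30 = 151.
Each receives 6.4 × 151 / 7 = 138.06 from the habitat fund.
Player 1 keeps 44 − 1 = 43, so Player 1's payoff is 43 + 138.06 = 181.06.

181.06 dollars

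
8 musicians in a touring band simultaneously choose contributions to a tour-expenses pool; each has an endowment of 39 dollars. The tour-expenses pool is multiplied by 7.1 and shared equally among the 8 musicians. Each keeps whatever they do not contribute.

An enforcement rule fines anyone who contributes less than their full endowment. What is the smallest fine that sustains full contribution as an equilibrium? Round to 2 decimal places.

4.39 dollars

Given the others contribute fully, the best deviation is to contribute 0 (any partial contribution still incurs the fine and gives up units whose private return 0.8875 is below 1).
Deviating from 39 to 0 saves 39 dollars but forfeits the deviator's share of the drop in the tour-expenses pool: 7.1/8 × 39 = 34.61.
So the deviation gain is 39 − 34.61 = 4.39, and the fine must be at least 4.39 dollars to wipe it out.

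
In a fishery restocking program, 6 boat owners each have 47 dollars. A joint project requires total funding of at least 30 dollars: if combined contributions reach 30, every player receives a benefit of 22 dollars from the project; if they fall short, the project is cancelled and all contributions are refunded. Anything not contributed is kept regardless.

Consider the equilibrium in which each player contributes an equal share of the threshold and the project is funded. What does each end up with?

64 dollars

Equal share of the threshold: 30/6 = 5.
At this profile no one gains by cutting their contribution: any cut drops the total below 30, the project is cancelled, contributions are refunded, and the deviator ends with 47, which is less than 47 − 5 + 22 = 64. Contributing more than 5 just wastes the excess. So contributing exactly 5 is a best response.
Each player's payoff: 47 − 5 + 22 = 64.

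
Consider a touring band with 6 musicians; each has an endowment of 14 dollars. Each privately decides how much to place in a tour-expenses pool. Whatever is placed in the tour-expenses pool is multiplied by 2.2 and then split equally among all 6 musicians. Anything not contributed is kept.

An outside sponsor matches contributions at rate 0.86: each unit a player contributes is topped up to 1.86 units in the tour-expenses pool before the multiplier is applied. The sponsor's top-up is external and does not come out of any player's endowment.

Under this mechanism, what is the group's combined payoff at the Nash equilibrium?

84.00 dollars

With the mechanism, a contributed unit returns 2.2 × 1.86 / 6 = 0.6820 per unit of net cost — still below 1 — so contributing 0 remains dominant for every player.
At the Nash equilibrium no one contributes; group total payoff = 6 × 14 = 84.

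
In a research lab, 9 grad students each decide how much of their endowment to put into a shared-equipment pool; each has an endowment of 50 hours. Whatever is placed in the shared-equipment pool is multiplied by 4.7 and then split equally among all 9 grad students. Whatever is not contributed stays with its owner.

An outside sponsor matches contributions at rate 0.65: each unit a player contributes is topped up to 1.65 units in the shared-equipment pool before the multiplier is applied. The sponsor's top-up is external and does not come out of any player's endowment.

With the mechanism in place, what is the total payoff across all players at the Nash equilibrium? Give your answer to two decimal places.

450.00 hours

With the mechanism, a contributed unit returns 4.7 × 1.65 / 9 = 0.8617 per unit of net cost — still below 1 — so contributing 0 remains dominant for every player.
Everyone keeps their endowment and the group total is 9 × 50 = 450.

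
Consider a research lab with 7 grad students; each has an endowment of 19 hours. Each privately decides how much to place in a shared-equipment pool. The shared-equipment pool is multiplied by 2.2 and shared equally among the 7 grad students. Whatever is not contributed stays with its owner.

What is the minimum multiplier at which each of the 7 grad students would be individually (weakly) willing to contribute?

A contributed unit returns (multiplier)/7 to its contributor.
This reaches 1 exactly when the multiplier is 7.

7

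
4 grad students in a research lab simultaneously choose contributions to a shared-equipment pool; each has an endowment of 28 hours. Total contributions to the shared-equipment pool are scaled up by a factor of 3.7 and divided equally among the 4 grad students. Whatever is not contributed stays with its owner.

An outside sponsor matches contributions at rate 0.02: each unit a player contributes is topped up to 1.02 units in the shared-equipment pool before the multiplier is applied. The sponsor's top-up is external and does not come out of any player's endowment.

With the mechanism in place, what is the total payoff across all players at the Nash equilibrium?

112.00 hours

With the mechanism, a contributed unit returns 3.7 × 1.02 / 4 = 0.9435 per unit of net cost — still below 1 — so contributing 0 remains dominant for every player.
At the Nash equilibrium no one contributes; group total payoff = 4 × 28 = 112.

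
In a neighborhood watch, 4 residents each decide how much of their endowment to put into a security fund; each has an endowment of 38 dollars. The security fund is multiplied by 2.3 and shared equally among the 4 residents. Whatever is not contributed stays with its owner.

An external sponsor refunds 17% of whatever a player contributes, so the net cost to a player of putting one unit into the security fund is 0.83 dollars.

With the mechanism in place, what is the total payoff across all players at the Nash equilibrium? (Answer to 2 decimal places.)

With the mechanism, a contributed unit returns (2.3/4) / 0.83 = 0.6928 per unit of net cost — still below 1 — so contributing 0 remains dominant for every player.
Everyone keeps their endowment and the group total is 4 × 38 = 152.

152.00 dollars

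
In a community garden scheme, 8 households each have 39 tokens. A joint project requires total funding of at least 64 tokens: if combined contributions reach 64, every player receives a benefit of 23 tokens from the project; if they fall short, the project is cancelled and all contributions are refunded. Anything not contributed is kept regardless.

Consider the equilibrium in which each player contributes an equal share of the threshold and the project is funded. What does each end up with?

Equal share of the threshold: 64/8 = 8.
At this profile no one gains by cutting their contribution: any cut drops the total below 64, the project is cancelled, contributions are refunded, and the deviator ends with 39, which is less than 39 − 8 + 23 = 54. Contributing more than 8 just wastes the excess. So contributing exactly 8 is a best response.
Each player's payoff: 39 − 8 + 23 = 54.

54 tokens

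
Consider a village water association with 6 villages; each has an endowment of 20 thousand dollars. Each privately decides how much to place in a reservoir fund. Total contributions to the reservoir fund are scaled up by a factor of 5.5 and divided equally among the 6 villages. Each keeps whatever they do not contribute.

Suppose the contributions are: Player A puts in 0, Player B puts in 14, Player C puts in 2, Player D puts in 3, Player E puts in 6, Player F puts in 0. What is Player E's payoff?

Total contributed: 0 + 14 + 2 + 3 + 6 + 0 = 25.
Each receives 5.5 × 25 / 6 = 22.92 from the reservoir fund.
Player E keeps 20 − 6 = 14, so Player E's payoff is 14 + 22.92 = 36.92.

36.92 thousand dollars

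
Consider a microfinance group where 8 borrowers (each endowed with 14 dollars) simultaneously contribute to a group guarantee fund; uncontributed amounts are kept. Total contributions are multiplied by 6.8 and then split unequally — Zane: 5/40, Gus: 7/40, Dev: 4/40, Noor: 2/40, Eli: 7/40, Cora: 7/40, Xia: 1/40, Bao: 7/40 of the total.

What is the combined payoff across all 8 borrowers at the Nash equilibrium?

Each unit j contributes comes back to j as 6.8 × (j's share), so j prefers to contribute only if that share exceeds 1/6.8 = 0.1471; otherwise keeping the unit dominates.
Gus, Eli, Cora and Bao clear that bar, contributing 14 each; the remaining 4 contribute 0. Total contributed: 56.
The group guarantee fund pays out 6.8 × 56 = 380.80 in total (split across the unequal shares, but the aggregate is all that matters for the group sum).
The 4 free-riders keep 14 each, adding 56. Group total = 56 + 380.80 = 436.80.

436.80 dollars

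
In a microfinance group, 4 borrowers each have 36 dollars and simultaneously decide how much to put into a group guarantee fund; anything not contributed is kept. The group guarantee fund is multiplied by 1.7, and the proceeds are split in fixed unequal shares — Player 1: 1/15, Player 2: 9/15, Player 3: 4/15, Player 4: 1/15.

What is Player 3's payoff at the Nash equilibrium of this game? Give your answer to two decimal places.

Each unit j contributes comes back to j as 1.7 × (j's share), so j prefers to contribute only if that share exceeds 1/1.7 = 0.5882; otherwise keeping the unit dominates.
Only Player 2 (9/15) clears that bar, contributing 36; the remaining 3 contribute 0. Total contributed: 36.
Player 3 keeps 36 and receives 1.7 × 36 × 4/15 = 16.32 from the group guarantee fund, for a payoff of 52.32.

52.32 dollars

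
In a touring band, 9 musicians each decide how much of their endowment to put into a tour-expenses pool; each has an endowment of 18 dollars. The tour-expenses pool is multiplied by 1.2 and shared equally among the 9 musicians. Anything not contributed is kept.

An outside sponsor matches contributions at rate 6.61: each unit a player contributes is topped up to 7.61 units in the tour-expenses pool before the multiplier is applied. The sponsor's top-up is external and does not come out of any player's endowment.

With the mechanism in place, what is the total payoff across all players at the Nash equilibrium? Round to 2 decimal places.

Under the mechanism each unit contributed yields 1.2 × 7.61 / 9 = 1.0147 back to its contributor per unit of net cost, which exceeds 1, making full contribution the dominant choice for everyone.
At the Nash equilibrium everyone contributes 18. Group total payoff = 1.2 × 7.61 × 162 = 1479.38.

1479.38 dollars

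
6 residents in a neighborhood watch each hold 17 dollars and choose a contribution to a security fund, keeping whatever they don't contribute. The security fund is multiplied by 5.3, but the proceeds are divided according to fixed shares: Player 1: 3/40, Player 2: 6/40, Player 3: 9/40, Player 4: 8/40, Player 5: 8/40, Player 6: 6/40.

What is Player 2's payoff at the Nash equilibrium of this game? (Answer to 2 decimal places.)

Each unit j contributes comes back to j as 5.3 × (j's share), so j prefers to contribute only if that share exceeds 1/5.3 = 0.1887; otherwise keeping the unit dominates.
Player 3, Player 4 and Player 5 clear that bar, contributing 17 each; the remaining 3 contribute 0. Total contributed: 51.
Player 2 keeps 17 and receives 5.3 × 51 × 6/40 = 40.55 from the security fund, for a payoff of 57.55.

57.55 dollars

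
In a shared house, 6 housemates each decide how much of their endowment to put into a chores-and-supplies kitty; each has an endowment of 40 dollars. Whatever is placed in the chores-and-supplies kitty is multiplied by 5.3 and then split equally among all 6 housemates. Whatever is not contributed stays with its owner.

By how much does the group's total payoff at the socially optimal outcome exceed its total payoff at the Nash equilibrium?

1032.00 dollars

Each contributed unit returns 5.3/6 = 0.8833 to its contributor — below 1 — so contributing 0 is dominant for every player. At the Nash equilibrium everyone keeps their 40, and the group total is 6 × 40 = 240.
Each contributed unit returns 5.300 to the group as a whole (0.8833 to each of 6 players), which exceeds 1, so the social optimum is full contribution: group total = 5.300 × 240 = 1272.00.
Efficiency loss = 1272.00 − 240 = 1032.00.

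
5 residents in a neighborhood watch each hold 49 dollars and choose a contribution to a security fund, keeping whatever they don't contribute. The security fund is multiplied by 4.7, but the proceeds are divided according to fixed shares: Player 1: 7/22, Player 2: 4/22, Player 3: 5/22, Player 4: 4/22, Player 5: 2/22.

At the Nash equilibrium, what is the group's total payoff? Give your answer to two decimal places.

607.60 dollars

Player j's private return per contributed unit is 4.7 × (j's share). Contributing is weakly dominant for j when that share is at least 1/4.7 = 0.2128, and contributing 0 is dominant otherwise.
Player 1 and Player 3 clear that bar, contributing 49 each; the remaining 3 contribute 0. Total contributed: 98.
The security fund pays out 4.7 × 98 = 460.60 in total (split across the unequal shares, but the aggregate is all that matters for the group sum).
The 3 free-riders keep 49 each, adding 147. Group total = 147 + 460.60 = 607.60.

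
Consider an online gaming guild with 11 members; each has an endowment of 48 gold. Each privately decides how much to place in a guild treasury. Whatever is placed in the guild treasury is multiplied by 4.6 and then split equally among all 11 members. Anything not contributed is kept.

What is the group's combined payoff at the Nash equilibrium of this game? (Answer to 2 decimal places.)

528.00 gold

Each contributed unit returns 4.6/11 = 0.4182 to its contributor — below 1 — so contributing 0 is dominant for every player. At the Nash equilibrium everyone keeps their 48, and the group total is 11 × 48 = 528.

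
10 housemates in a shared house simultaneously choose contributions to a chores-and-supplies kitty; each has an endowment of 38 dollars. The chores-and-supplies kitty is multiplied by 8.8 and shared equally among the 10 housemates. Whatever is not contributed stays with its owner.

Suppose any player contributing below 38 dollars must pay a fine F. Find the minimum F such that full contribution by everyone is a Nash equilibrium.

4.56 dollars

Given the others contribute fully, the best deviation is to contribute 0 (any partial contribution still incurs the fine and gives up units whose private return 0.8800 is below 1).
Deviating from 38 to 0 saves 38 dollars but forfeits the deviator's share of the drop in the chores-and-supplies kitty: 8.8/10 × 38 = 33.44.
So the deviation gain is 38 − 33.44 = 4.56, and the fine must be at least 4.56 dollars to wipe it out.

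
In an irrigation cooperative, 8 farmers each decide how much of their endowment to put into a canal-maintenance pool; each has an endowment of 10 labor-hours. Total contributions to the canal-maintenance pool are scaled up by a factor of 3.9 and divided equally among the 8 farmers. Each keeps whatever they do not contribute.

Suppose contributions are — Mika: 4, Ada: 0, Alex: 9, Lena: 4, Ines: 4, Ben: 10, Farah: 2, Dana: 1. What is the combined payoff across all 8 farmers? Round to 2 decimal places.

Total contributed: 4 + 0 + 9 + 4 + 4 + 10 + 2 + 1 = 34; total kept: 8 × 10 − 34 = 46.
The canal-maintenance pool pays out 3.9 × 34 = 132.60 in aggregate.
Group total = 46 + 132.60 = 178.60.

178.60 labor-hours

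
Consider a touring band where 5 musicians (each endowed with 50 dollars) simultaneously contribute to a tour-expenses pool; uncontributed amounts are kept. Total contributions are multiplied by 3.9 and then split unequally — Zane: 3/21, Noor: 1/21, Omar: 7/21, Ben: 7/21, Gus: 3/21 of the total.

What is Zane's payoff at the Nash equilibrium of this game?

105.71 dollars

A player with share s gets back 3.9·s per unit contributed, so full contribution is dominant for anyone with s > 1/3.9 = 0.2564 and zero contribution is dominant for anyone below.
The shares above 0.2564 belong to Omar and Ben, contributing 50 each; the remaining 3 contribute 0. Total contributed: 100.
Zane keeps 50 and receives 3.9 × 100 × 3/21 = 55.71 from the tour-expenses pool, for a payoff of 105.71.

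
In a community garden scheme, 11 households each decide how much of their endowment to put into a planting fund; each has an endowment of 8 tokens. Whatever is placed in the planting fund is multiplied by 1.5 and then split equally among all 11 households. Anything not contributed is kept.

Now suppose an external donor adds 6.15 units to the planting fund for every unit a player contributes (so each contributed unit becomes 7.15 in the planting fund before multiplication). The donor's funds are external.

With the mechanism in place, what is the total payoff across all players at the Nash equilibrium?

With the mechanism, a contributed unit returns 1.5 × 7.15 / 11 = 0.9750 per unit of net cost — still below 1 — so contributing 0 remains dominant for every player.
At the Nash equilibrium no one contributes; group total payoff = 11 × 8 = 88.

88.00 tokens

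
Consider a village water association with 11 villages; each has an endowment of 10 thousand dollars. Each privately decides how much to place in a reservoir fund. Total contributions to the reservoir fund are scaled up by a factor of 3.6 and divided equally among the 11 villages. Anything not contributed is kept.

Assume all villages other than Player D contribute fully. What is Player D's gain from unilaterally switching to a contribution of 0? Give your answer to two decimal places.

6.73 thousand dollars

Switching from a contribution of 10 to 0 lets Player D keep an extra 10 thousand dollars, but lowers the reservoir fund by 10, which costs Player D their own share of that drop: 3.6/11 × 10 = 3.27.
Net gain = 10 − 3.27 = 6.73. The private return per contributed unit (0.3273) is below 1, so free-riding is indeed the best response regardless of what the others do.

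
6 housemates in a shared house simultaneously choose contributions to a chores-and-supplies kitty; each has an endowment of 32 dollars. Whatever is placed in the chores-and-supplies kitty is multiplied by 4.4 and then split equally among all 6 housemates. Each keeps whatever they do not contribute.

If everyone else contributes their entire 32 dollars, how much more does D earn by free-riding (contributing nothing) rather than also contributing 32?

Switching from a contribution of 32 to 0 lets D keep an extra 32 dollars, but lowers the chores-and-supplies kitty by 32, which costs D their own share of that drop: 4.4/6 × 32 = 23.47.
Net gain = 32 − 23.47 = 8.53. The private return per contributed unit (0.7333) is below 1, so free-riding is indeed the best response regardless of what the others do.

8.53 dollars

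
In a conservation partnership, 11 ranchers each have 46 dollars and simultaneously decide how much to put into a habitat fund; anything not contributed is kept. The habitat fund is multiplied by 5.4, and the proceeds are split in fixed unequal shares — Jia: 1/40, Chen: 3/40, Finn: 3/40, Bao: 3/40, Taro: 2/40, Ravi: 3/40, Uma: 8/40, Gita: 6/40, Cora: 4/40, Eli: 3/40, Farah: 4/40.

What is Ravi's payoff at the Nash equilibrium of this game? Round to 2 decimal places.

64.63 dollars

A player with share s gets back 5.4·s per unit contributed, so full contribution is dominant for anyone with s > 1/5.4 = 0.1852 and zero contribution is dominant for anyone below.
The only share above 0.1852 is Uma's 8/40, contributing 46; the remaining 10 contribute 0. Total contributed: 46.
Ravi keeps 46 and receives 5.4 × 46 × 3/40 = 18.63 from the habitat fund, for a payoff of 64.63.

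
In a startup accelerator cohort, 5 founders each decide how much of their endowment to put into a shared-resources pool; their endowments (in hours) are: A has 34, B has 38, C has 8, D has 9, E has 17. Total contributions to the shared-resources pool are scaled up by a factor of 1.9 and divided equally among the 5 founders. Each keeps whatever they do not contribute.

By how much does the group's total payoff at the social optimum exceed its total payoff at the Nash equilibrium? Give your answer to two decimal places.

The private return per contributed unit is 1.9/5 = 0.3800 < 1 for every player regardless of endowment, so the Nash equilibrium is zero contribution and the group total is Σ E_j = 34 + 38 + 8 + 9 + 17 = 106.
Each contributed unit returns 1.900 to the group, so the social optimum is full contribution by everyone: group total = 1.900 × 106 = 201.40.
Efficiency loss = (1.900 − 1) × 106 = 95.40.

95.40 hours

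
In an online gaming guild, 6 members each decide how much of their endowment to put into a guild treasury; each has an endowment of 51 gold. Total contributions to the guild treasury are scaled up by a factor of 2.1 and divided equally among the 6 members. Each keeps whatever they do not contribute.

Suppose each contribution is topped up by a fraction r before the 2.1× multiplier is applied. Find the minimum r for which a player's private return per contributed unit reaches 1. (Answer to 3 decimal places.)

1.857

With matching at rate r, one contributed unit becomes (1 + r) in the guild treasury and returns 2.1 × (1 + r) / 6 to the contributor.
Setting this equal to 1: 1 + r = 6/2.1 = 2.8571.
So the minimum matching rate is r = 2.8571 − 1 = 1.857.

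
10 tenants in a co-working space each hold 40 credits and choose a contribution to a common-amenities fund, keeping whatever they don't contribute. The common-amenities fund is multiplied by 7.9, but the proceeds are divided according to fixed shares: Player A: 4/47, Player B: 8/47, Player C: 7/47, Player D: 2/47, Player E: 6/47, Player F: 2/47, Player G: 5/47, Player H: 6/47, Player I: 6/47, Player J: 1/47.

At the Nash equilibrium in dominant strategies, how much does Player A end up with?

174.47 credits

A player with share s gets back 7.9·s per unit contributed, so full contribution is dominant for anyone with s > 1/7.9 = 0.1266 and zero contribution is dominant for anyone below.
Player B, Player C, Player E, Player H and Player I are above the threshold, contributing 40 each; the remaining 5 contribute 0. Total contributed: 200.
Player A keeps 40 and receives 7.9 × 200 × 4/47 = 134.47 from the common-amenities fund, for a payoff of 174.47.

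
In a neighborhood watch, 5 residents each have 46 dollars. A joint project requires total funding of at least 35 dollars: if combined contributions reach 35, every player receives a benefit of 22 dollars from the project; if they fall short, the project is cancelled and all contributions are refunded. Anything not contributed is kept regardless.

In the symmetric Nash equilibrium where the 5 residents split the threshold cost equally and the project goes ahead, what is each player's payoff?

61 dollars

Equal share of the threshold: 35/5 = 7.
At this profile no one gains by cutting their contribution: any cut drops the total below 35, the project is cancelled, contributions are refunded, and the deviator ends with 46, which is less than 46 − 7 + 22 = 61. Contributing more than 7 just wastes the excess. So contributing exactly 7 is a best response.
Each player's payoff: 46 − 7 + 22 = 61.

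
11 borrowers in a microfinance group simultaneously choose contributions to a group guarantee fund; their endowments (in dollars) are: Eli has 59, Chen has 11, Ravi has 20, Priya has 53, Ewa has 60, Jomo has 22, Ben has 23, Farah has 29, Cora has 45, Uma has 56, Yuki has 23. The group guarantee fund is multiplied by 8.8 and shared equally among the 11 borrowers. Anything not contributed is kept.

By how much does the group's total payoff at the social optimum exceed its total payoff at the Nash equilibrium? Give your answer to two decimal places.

3127.80 dollars

The private return per contributed unit is 8.8/11 = 0.8000 < 1 for every player regardless of endowment, so the Nash equilibrium is zero contribution and the group total is Σ E_j = 59 + 11 + 20 + 53 + 60 + 22 + 23 + 29 + 45 + 56 + 23 = 401.
Each contributed unit returns 8.800 to the group, so the social optimum is full contribution by everyone: group total = 8.800 × 401 = 3528.80.
Efficiency loss = (8.800 − 1) × 401 = 3127.80.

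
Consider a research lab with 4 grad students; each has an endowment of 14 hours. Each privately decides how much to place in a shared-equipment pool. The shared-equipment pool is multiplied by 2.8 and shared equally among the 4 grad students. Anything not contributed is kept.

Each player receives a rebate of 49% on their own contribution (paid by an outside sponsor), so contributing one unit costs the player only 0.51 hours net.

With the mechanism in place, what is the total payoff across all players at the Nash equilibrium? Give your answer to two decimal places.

Under the mechanism each unit contributed yields (2.8/4) / 0.51 = 1.3725 back to its contributor per unit of net cost, which exceeds 1, making full contribution the dominant choice for everyone.
So the Nash equilibrium is full contribution by all 4; the group earns 4 × (14 × 0.49 + 2.8 × 14) = 184.24.

184.24 hours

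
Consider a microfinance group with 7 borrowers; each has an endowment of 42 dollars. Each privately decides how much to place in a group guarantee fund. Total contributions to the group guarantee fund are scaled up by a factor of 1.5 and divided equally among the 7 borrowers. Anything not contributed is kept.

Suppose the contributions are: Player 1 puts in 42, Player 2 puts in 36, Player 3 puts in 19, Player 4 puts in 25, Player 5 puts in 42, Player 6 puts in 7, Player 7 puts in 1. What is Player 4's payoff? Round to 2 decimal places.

53.86 dollars

Total contributed: 42 + 36 + 19 + 25 + 42 + 7 + 1 = 172.
Each receives 1.5 × 172 / 7 = 36.86 from the group guarantee fund.
Player 4 keeps 42 − 25 = 17, so Player 4's payoff is 17 + 36.86 = 53.86.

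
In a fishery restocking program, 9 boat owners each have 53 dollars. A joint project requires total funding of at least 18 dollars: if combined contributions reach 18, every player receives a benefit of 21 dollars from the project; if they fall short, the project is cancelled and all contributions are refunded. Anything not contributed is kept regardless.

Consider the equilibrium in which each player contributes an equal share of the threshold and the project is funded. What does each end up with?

72 dollars

Equal share of the threshold: 18/9 = 2.
At this profile no one gains by cutting their contribution: any cut drops the total below 18, the project is cancelled, contributions are refunded, and the deviator ends with 53, which is less than 53 − 2 + 21 = 72. Contributing more than 2 just wastes the excess. So contributing exactly 2 is a best response.
Each player's payoff: 53 − 2 + 21 = 72.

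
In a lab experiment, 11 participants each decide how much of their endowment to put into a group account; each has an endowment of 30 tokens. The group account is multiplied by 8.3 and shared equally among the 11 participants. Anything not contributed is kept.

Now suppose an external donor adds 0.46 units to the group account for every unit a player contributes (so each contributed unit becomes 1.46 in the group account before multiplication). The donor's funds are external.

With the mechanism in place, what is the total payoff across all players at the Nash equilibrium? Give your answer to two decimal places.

3998.94 tokens

The effective private return per unit is now 8.3 × 1.46 / 11 = 1.1016 > 1, so every player's dominant strategy flips to full contribution.
So the Nash equilibrium is full contribution by all 11; the group earns 8.3 × 1.46 × 330 = 3998.94.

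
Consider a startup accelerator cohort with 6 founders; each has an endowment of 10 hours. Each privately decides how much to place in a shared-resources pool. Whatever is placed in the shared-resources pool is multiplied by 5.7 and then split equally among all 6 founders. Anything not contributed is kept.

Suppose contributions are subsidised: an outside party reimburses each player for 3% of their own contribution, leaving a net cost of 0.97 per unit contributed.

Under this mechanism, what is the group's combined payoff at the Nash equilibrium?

The effective private return is (5.7/6) / 0.97 = 0.9794, which is still under 1, so the mechanism doesn't change anyone's dominant strategy: zero contribution.
Everyone keeps their endowment and the group total is 6 × 10 = 60.

60.00 hours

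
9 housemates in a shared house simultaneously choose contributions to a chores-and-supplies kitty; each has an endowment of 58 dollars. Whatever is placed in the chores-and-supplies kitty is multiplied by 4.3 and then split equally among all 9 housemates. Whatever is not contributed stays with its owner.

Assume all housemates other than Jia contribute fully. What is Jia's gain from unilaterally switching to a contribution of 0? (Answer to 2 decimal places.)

Switching from a contribution of 58 to 0 lets Jia keep an extra 58 dollars, but lowers the chores-and-supplies kitty by 58, which costs Jia their own share of that drop: 4.3/9 × 58 = 27.71.
Net gain = 58 − 27.71 = 30.29. The private return per contributed unit (0.4778) is below 1, so free-riding is indeed the best response regardless of what the others do.

30.29 dollars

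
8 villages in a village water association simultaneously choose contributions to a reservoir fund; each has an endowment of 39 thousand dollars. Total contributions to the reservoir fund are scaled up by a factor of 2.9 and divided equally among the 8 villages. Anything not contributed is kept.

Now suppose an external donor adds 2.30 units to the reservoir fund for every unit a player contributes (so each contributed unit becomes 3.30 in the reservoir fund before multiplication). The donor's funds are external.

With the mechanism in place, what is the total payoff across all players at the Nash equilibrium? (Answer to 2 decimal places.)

2985.84 thousand dollars

The effective private return per unit is now 2.9 × 3.30 / 8 = 1.1963 > 1, so every player's dominant strategy flips to full contribution.
So the Nash equilibrium is full contribution by all 8; the group earns 2.9 × 3.30 × 312 = 2985.84.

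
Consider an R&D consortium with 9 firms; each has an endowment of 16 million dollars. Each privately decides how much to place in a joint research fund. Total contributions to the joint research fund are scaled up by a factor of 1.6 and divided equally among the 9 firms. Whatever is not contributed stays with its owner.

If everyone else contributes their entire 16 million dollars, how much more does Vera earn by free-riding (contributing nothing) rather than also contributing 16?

13.16 million dollars

Switching from a contribution of 16 to 0 lets Vera keep an extra 16 million dollars, but lowers the joint research fund by 16, which costs Vera their own share of that drop: 1.6/9 × 16 = 2.84.
Net gain = 16 − 2.84 = 13.16. The private return per contributed unit (0.1778) is below 1, so free-riding is indeed the best response regardless of what the others do.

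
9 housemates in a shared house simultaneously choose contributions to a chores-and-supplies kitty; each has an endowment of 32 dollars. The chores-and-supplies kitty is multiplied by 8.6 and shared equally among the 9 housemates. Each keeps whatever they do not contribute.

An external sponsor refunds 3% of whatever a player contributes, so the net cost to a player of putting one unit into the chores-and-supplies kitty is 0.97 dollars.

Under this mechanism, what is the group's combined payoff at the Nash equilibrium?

288.00 dollars

The effective private return is (8.6/9) / 0.97 = 0.9851, which is still under 1, so the mechanism doesn't change anyone's dominant strategy: zero contribution.
At the Nash equilibrium no one contributes; group total payoff = 9 × 32 = 288.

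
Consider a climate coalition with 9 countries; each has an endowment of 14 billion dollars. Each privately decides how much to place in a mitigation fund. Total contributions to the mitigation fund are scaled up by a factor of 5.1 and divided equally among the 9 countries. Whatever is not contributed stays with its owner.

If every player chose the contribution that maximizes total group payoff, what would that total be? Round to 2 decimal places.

642.60 billion dollars

Each contributed unit returns 5.100 to the group as a whole (0.5667 to each of 9 players), which exceeds 1, so the social optimum is full contribution: group total = 5.100 × 126 = 642.60.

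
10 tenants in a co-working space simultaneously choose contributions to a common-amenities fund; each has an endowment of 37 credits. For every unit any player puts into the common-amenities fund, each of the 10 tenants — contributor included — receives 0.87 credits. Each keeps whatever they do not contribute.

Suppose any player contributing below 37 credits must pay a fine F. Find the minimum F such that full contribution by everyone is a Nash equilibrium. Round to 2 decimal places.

4.81 credits

Given the others contribute fully, the best deviation is to contribute 0 (any partial contribution still incurs the fine and gives up units whose private return 0.87 is below 1).
Deviating from 37 to 0 saves 37 credits but forfeits the deviator's share of the drop in the common-amenities fund: 0.87 × 37 = 32.19.
So the deviation gain is 37 − 32.19 = 4.81, and the fine must be at least 4.81 credits to wipe it out.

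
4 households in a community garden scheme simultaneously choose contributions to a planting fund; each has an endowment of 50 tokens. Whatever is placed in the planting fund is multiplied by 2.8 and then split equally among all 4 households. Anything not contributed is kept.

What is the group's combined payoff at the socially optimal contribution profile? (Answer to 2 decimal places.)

Each contributed unit returns 2.800 to the group as a whole (0.7000 to each of 4 players), which exceeds 1, so the social optimum is full contribution: group total = 2.800 × 200 = 560.00.

560.00 tokens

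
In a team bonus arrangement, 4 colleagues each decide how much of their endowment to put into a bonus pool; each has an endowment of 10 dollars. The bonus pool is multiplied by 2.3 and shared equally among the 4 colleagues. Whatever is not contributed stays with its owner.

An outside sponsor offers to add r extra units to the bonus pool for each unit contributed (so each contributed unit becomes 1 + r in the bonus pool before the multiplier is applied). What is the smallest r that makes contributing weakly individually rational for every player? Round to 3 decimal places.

0.739

With matching at rate r, one contributed unit becomes (1 + r) in the bonus pool and returns 2.3 × (1 + r) / 4 to the contributor.
Setting this equal to 1: 1 + r = 4/2.3 = 1.7391.
So the minimum matching rate is r = 1.7391 − 1 = 0.739.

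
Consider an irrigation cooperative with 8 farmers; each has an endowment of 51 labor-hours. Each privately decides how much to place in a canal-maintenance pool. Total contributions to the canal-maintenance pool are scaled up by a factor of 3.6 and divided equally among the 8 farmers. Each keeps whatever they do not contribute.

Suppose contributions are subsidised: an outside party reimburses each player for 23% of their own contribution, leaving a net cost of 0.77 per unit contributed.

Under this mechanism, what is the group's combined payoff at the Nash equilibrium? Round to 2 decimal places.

408.00 labor-hours

With the mechanism, a contributed unit returns (3.6/8) / 0.77 = 0.5844 per unit of net cost — still below 1 — so contributing 0 remains dominant for every player.
Everyone keeps their endowment and the group total is 8 × 51 = 408.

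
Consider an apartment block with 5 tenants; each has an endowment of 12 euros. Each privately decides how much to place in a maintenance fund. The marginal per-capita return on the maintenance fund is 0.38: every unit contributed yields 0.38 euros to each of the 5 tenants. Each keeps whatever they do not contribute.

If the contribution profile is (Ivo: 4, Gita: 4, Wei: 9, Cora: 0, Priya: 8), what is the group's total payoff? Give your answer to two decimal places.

Total contributed: 4 + 4 + 9 + 0 + 8 = 25; total kept: 5 × 12 − 25 = 35.
The maintenance fund pays out 0.38 × 5 × 25 = 47.50 in aggregate.
Group total = 35 + 47.50 = 82.50.

82.50 euros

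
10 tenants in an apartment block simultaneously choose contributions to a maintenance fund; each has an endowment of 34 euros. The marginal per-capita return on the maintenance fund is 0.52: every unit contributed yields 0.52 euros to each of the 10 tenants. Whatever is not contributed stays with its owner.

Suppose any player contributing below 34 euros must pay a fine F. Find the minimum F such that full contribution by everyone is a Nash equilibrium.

Given the others contribute fully, the best deviation is to contribute 0 (any partial contribution still incurs the fine and gives up units whose private return 0.52 is below 1).
Deviating from 34 to 0 saves 34 euros but forfeits the deviator's share of the drop in the maintenance fund: 0.52 × 34 = 17.68.
So the deviation gain is 34 − 17.68 = 16.32, and the fine must be at least 16.32 euros to wipe it out.

16.32 euros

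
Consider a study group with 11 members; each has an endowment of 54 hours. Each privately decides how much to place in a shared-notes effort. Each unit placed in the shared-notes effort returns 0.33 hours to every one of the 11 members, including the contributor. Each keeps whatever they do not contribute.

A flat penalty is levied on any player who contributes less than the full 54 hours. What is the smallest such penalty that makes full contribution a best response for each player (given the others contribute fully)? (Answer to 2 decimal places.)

36.18 hours

Given the others contribute fully, the best deviation is to contribute 0 (any partial contribution still incurs the fine and gives up units whose private return 0.33 is below 1).
Deviating from 54 to 0 saves 54 hours but forfeits the deviator's share of the drop in the shared-notes effort: 0.33 × 54 = 17.82.
So the deviation gain is 54 − 17.82 = 36.18, and the fine must be at least 36.18 hours to wipe it out.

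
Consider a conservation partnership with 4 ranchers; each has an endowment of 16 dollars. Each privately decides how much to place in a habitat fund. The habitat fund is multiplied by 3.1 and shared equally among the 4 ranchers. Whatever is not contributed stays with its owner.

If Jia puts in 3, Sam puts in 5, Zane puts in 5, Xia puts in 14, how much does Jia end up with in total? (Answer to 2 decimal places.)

Total contributed: 3 + 5 + 5 + 14 = 27.
Each receives 3.1 × 27 / 4 = 20.93 from the habitat fund.
Jia keeps 16 − 3 = 13, so Jia's payoff is 13 + 20.93 = 33.93.

33.93 dollars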